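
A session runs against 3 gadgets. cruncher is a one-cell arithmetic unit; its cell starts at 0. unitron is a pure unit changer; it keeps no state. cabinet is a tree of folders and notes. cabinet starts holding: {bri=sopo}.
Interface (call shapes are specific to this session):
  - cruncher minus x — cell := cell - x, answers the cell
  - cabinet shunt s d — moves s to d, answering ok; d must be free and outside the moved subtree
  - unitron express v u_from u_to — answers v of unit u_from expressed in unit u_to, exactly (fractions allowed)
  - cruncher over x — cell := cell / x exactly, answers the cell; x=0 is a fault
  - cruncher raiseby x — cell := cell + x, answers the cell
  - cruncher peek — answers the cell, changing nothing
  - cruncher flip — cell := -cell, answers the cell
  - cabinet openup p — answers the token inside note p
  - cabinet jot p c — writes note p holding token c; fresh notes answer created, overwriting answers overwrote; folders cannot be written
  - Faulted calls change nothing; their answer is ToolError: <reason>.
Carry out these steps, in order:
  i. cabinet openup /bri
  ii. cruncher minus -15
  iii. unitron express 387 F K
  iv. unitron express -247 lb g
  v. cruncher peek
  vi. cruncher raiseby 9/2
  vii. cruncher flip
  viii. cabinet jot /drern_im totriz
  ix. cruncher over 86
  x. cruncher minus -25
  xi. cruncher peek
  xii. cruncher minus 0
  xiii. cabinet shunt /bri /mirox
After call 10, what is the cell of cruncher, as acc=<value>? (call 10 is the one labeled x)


==> cabinet openup(p=/bri)
<== sopo
==> cruncher minus(x=-15)
<== 15
==> unitron express(v=387, u_from=F, u_to=K)
<== 84667/180
==> unitron express(v=-247, u_from=lb, u_to=g)
<== -11203731539/100000
==> cruncher peek()
<== 15
==> cruncher raiseby(x=9/2)
<== 39/2
==> cruncher flip()
<== -39/2
==> cabinet jot(p=/drern_im, c=totriz)
<== created
==> cruncher over(x=86)
<== -39/172
==> cruncher minus(x=-25)
<== 4261/172
==> cruncher peek()
<== 4261/172
==> cruncher minus(x=0)
<== 4261/172
==> cabinet shunt(s=/bri, d=/mirox)
<== ok

Answer: acc=4261/172


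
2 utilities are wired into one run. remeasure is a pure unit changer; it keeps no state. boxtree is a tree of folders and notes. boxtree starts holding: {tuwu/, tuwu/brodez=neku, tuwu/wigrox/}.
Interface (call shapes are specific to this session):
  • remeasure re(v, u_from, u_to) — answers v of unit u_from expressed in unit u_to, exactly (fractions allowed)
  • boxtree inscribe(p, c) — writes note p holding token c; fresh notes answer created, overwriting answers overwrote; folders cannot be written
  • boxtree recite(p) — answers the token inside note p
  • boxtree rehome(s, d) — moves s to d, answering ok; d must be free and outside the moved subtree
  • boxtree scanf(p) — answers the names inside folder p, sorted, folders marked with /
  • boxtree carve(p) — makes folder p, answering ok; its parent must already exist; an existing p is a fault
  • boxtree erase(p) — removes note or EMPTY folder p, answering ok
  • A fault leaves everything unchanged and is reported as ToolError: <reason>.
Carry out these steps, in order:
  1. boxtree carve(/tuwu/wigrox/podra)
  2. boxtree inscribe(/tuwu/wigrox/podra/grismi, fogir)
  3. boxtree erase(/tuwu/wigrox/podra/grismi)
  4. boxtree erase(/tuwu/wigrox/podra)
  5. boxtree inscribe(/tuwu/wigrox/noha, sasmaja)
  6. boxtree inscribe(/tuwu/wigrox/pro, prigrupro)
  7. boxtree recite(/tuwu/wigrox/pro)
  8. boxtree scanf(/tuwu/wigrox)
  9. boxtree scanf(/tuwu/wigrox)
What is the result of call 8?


% boxtree carve p→/tuwu/wigrox/podra
:: ok
% boxtree inscribe p→/tuwu/wigrox/podra/grismi c→fogir
:: created
% boxtree erase p→/tuwu/wigrox/podra/grismi
:: ok
% boxtree erase p→/tuwu/wigrox/podra
:: ok
% boxtree inscribe p→/tuwu/wigrox/noha c→sasmaja
:: created
% boxtree inscribe p→/tuwu/wigrox/pro c→prigrupro
:: created
% boxtree recite p→/tuwu/wigrox/pro
:: prigrupro
% boxtree scanf p→/tuwu/wigrox
:: [noha, pro]
% boxtree scanf p→/tuwu/wigrox
:: [noha, pro]

Answer: [noha, pro]


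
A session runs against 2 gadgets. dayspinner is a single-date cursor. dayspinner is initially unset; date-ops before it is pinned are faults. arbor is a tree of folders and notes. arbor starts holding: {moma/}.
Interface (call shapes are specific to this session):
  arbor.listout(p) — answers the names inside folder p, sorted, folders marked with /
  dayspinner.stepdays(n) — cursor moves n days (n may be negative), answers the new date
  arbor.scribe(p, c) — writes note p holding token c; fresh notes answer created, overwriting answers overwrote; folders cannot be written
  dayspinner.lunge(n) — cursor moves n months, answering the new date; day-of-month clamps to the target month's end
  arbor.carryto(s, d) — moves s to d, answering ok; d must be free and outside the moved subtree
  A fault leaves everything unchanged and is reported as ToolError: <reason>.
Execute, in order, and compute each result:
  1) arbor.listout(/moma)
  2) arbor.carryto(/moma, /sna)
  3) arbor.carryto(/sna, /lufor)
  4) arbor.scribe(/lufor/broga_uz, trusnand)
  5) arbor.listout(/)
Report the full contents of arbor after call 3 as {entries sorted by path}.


~$ listout p='/moma'
= []
~$ carryto s='/moma' d='/sna'
= ok
~$ carryto s='/sna' d='/lufor'
= ok
~$ scribe p='/lufor/broga_uz' c='trusnand'
= created
~$ listout p='/'
= [lufor/]

Answer: {lufor/}


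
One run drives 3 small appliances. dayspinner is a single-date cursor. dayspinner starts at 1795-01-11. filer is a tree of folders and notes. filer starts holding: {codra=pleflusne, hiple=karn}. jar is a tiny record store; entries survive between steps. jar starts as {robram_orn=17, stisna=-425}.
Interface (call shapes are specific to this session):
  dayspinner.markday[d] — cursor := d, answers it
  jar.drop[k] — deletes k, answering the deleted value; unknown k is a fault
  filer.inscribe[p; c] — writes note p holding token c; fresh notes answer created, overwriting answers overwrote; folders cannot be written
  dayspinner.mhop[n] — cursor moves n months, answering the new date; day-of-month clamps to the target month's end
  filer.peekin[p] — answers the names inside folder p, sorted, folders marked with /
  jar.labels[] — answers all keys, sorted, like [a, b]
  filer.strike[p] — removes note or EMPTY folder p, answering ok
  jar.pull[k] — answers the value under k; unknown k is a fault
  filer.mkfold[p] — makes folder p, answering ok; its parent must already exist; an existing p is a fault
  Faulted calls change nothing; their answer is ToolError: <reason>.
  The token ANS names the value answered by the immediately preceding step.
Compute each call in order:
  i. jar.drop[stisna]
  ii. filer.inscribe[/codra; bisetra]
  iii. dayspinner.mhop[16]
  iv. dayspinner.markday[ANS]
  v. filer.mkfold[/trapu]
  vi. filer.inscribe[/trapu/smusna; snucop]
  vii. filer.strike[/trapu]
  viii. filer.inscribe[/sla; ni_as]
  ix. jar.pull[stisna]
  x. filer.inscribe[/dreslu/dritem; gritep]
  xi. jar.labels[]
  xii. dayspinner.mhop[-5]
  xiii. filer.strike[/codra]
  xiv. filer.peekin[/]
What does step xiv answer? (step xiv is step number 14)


Answer: [hiple, sla, trapu/]

Derivation:
I try drop on k=stisna, giving -425.
I use inscribe on p=/codra, c=bisetra, yielding overwrote.
I invoke mhop on n=16, giving 1796-05-11.
I call markday on d=ANS, yielding 1796-05-11.
Invoking mkfold on p=/trapu, and observe ok.
Now I run inscribe on p=/trapu/smusna, c=snucop, → created.
I call strike on p=/trapu, yielding ToolError: not empty.
Invoking inscribe on p=/sla, c=ni_as, → created.
I try pull on k=stisna, and see ToolError: no such key stisna.
I run inscribe on p=/dreslu/dritem, c=gritep, which returns ToolError: no parent.
Calling labels, and see [robram_orn].
I invoke mhop on n=-5, and get 1795-12-11.
Then strike on p=/codra, and see ok.
I try peekin on p=/, — result: [hiple, sla, trapu/].


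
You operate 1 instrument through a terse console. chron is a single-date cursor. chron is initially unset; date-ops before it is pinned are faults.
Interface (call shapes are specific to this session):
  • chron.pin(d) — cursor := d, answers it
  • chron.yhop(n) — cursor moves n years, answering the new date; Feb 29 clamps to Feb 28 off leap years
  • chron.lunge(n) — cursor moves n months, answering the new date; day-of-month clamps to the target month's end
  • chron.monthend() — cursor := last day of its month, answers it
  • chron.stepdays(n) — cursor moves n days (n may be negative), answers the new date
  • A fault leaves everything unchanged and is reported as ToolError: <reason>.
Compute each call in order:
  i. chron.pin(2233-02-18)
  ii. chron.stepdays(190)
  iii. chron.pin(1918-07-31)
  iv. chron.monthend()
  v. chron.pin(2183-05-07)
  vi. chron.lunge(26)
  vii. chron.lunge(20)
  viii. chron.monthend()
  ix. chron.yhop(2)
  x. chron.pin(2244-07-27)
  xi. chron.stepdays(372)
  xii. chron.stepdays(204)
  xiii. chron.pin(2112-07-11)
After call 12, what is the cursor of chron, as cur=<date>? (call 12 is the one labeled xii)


Answer: cur=2246-02-23

Derivation:
! 1. chron.pin(d=2233-02-18) -> 2233-02-18
! 2. chron.stepdays(n=190) -> 2233-08-27
! 3. chron.pin(d=1918-07-31) -> 1918-07-31
! 4. chron.monthend() -> 1918-07-31
! 5. chron.pin(d=2183-05-07) -> 2183-05-07
! 6. chron.lunge(n=26) -> 2185-07-07
! 7. chron.lunge(n=20) -> 2187-03-07
! 8. chron.monthend() -> 2187-03-31
! 9. chron.yhop(n=2) -> 2189-03-31
! 10. chron.pin(d=2244-07-27) -> 2244-07-27
! 11. chron.stepdays(n=372) -> 2245-08-03
! 12. chron.stepdays(n=204) -> 2246-02-23
! 13. chron.pin(d=2112-07-11) -> 2112-07-11


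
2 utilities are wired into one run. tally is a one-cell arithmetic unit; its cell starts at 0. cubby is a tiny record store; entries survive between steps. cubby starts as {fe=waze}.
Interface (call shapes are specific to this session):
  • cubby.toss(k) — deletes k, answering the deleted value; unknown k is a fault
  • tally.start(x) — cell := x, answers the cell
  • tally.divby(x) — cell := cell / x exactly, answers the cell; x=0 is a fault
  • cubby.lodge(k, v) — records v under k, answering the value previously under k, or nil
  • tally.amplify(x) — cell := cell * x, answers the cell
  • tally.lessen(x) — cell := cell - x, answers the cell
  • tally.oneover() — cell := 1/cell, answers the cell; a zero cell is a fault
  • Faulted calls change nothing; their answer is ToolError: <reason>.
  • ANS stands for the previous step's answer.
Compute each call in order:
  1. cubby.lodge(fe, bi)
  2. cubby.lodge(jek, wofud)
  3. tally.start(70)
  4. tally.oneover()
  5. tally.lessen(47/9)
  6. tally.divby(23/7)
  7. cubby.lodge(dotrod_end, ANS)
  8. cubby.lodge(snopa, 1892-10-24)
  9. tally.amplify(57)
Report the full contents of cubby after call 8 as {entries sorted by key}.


Answer: {dotrod_end=-3281/2070, fe=bi, jek=wofud, snopa=1892-10-24}

Derivation:
$ cubby.lodge fe bi
  waze
$ cubby.lodge jek wofud
  nil
$ tally.start 70
  70
$ tally.oneover
  1/70
$ tally.lessen 47/9
  -3281/630
$ tally.divby 23/7
  -3281/2070
$ cubby.lodge dotrod_end ANS
  nil
$ cubby.lodge snopa 1892-10-24
  nil
$ tally.amplify 57
  -62339/690


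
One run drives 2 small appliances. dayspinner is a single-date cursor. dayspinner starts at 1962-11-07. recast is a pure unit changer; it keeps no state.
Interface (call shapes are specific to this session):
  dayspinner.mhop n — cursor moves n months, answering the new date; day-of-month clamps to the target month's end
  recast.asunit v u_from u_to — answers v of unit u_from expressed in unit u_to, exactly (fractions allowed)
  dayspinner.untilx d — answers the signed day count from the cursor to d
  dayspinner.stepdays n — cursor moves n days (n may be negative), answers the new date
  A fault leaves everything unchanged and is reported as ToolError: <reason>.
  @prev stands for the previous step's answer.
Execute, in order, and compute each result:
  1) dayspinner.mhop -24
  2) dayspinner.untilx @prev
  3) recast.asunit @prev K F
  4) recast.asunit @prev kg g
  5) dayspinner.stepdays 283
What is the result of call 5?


Answer: 1961-08-17

Derivation:
CALL mhop[n: -24]
RET  1960-11-07
CALL untilx[d: @prev]
RET  0
CALL asunit[v: @prev; u_from: K; u_to: F]
RET  -45967/100
CALL asunit[v: @prev; u_from: kg; u_to: g]
RET  -459670
CALL stepdays[n: 283]
RET  1961-08-17


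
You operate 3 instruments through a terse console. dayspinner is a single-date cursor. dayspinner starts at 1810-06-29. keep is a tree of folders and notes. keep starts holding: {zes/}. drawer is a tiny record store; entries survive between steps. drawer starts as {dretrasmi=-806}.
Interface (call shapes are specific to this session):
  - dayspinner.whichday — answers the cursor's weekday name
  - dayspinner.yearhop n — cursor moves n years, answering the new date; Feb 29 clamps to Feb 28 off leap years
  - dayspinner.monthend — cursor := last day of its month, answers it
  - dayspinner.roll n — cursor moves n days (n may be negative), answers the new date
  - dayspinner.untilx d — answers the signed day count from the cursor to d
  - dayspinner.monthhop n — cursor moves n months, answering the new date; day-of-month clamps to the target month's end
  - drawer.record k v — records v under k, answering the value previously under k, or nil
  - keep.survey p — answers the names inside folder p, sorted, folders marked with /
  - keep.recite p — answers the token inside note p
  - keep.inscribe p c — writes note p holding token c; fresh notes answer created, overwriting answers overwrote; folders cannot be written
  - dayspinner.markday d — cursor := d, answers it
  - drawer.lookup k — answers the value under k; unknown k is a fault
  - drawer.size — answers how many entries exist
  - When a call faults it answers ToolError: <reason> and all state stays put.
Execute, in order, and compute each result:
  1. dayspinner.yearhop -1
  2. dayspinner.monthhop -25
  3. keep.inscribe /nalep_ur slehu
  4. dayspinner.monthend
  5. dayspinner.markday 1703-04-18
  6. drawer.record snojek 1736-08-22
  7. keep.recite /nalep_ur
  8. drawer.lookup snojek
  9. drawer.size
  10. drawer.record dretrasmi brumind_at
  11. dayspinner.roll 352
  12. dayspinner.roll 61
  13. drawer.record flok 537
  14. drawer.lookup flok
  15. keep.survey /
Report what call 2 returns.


Answer: 1807-05-29

Derivation:
;; dayspinner.yearhop(n='-1') == 1809-06-29
;; dayspinner.monthhop(n='-25') == 1807-05-29
;; keep.inscribe(p='/nalep_ur', c='slehu') == created
;; dayspinner.monthend() == 1807-05-31
;; dayspinner.markday(d='1703-04-18') == 1703-04-18
;; drawer.record(k='snojek', v='1736-08-22') == nil
;; keep.recite(p='/nalep_ur') == slehu
;; drawer.lookup(k='snojek') == 1736-08-22
;; drawer.size() == 2
;; drawer.record(k='dretrasmi', v='brumind_at') == -806
;; dayspinner.roll(n='352') == 1704-04-04
;; dayspinner.roll(n='61') == 1704-06-04
;; drawer.record(k='flok', v='537') == nil
;; drawer.lookup(k='flok') == 537
;; keep.survey(p='/') == [nalep_ur, zes/]


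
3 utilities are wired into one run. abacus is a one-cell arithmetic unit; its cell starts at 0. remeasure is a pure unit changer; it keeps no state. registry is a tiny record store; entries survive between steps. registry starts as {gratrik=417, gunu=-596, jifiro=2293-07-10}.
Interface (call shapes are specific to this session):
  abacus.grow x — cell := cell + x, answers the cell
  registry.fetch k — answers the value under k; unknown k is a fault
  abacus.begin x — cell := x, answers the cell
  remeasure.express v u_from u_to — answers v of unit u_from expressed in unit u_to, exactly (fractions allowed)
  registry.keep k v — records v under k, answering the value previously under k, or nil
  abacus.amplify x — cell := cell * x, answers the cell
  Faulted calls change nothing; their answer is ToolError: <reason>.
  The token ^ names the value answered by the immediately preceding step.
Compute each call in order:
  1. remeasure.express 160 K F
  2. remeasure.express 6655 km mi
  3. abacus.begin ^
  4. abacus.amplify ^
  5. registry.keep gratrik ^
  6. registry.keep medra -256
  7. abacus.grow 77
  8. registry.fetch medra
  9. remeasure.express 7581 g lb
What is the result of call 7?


I run remeasure.express with v: 160, u_from: K, u_to: F, and see -17167/100.
I use remeasure.express with v: 6655, u_from: km, u_to: mi, → 9453125/2286.
I call abacus.begin with x: ^, yielding 9453125/2286.
I use abacus.amplify with x: ^, yielding 89361572265625/5225796.
I run registry.keep with k: gratrik, v: ^, giving 417.
Calling registry.keep with k: medra, v: -256, and see nil.
Next I call abacus.grow with x: 77: 89361974651917/5225796.
Then registry.fetch with k: medra, and see -256.
I use remeasure.express with v: 7581, u_from: g, u_to: lb, and observe 108300000/6479891.

Answer: 89361974651917/5225796


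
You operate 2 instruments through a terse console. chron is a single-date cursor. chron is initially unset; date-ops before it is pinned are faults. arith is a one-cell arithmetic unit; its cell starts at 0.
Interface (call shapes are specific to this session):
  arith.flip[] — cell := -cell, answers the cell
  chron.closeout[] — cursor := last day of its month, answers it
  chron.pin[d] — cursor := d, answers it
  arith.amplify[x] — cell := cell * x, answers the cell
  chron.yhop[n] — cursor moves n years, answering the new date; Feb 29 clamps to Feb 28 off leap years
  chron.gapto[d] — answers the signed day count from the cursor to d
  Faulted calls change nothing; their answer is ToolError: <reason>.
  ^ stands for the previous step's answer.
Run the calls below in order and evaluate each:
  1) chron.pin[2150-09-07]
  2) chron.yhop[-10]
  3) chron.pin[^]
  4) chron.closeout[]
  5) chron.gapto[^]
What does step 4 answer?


Answer: 2140-09-30

Derivation:
Next I call chron.pin using d→2150-09-07, and get 2150-09-07.
Invoking chron.yhop using n→-10, — result: 2140-09-07.
I use chron.pin using d→^, which returns 2140-09-07.
Invoking chron.closeout, — result: 2140-09-30.
Using chron.gapto using d→^, and see 0.


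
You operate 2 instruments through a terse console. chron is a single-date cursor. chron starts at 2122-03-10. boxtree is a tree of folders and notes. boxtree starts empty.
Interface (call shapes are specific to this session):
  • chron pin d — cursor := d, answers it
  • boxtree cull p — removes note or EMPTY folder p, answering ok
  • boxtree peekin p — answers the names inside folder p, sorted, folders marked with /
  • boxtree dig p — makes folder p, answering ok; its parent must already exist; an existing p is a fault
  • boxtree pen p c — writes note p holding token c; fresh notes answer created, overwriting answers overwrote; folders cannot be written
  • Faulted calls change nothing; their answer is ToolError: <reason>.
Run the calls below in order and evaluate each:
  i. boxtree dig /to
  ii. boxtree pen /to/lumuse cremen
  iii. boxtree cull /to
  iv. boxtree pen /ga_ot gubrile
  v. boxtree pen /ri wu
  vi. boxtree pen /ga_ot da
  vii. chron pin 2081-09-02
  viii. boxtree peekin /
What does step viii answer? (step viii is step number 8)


;; 1. boxtree dig(/to) ~> ok
;; 2. boxtree pen(/to/lumuse, cremen) ~> created
;; 3. boxtree cull(/to) ~> ToolError: not empty
;; 4. boxtree pen(/ga_ot, gubrile) ~> created
;; 5. boxtree pen(/ri, wu) ~> created
;; 6. boxtree pen(/ga_ot, da) ~> overwrote
;; 7. chron pin(2081-09-02) ~> 2081-09-02
;; 8. boxtree peekin(/) ~> [ga_ot, ri, to/]

Answer: [ga_ot, ri, to/]


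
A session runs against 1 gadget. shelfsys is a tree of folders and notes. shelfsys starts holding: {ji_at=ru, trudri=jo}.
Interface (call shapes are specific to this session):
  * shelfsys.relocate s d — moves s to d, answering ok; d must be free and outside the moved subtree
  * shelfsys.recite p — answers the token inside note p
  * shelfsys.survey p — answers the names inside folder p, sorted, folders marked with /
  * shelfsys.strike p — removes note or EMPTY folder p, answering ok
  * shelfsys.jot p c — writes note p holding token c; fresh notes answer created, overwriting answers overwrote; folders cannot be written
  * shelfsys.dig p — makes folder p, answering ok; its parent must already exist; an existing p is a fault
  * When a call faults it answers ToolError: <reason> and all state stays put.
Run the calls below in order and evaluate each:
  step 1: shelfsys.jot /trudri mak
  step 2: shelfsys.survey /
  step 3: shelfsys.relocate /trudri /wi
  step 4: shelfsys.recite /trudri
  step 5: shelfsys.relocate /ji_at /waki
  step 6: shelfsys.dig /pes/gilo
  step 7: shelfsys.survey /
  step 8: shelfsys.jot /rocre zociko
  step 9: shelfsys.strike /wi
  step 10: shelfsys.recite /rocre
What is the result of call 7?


Now I run jot with p=/trudri, c=mak, giving overwrote.
I call survey with p=/, and observe [ji_at, trudri].
I use relocate with s=/trudri, d=/wi, and observe ok.
I call recite with p=/trudri: ToolError: not found.
Now I run relocate with s=/ji_at, d=/waki, → ok.
Using dig with p=/pes/gilo, → ToolError: no parent.
Invoking survey with p=/, giving [waki, wi].
Calling jot with p=/rocre, c=zociko, → created.
Now I run strike with p=/wi, and observe ok.
Using recite with p=/rocre, and get zociko.

Answer: [waki, wi]


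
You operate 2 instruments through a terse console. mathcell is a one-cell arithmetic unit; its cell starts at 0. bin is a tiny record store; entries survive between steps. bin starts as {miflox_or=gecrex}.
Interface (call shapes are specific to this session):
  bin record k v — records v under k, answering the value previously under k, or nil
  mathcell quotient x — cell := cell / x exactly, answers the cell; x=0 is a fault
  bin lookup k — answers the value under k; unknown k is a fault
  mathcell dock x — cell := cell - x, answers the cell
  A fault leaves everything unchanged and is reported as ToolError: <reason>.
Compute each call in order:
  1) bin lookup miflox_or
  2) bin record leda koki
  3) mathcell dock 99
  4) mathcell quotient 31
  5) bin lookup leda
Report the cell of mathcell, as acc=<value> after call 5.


>> bin lookup(k: miflox_or)
<< gecrex
>> bin record(k: leda, v: koki)
<< nil
>> mathcell dock(x: 99)
<< -99
>> mathcell quotient(x: 31)
<< -99/31
>> bin lookup(k: leda)
<< koki

Answer: acc=-99/31


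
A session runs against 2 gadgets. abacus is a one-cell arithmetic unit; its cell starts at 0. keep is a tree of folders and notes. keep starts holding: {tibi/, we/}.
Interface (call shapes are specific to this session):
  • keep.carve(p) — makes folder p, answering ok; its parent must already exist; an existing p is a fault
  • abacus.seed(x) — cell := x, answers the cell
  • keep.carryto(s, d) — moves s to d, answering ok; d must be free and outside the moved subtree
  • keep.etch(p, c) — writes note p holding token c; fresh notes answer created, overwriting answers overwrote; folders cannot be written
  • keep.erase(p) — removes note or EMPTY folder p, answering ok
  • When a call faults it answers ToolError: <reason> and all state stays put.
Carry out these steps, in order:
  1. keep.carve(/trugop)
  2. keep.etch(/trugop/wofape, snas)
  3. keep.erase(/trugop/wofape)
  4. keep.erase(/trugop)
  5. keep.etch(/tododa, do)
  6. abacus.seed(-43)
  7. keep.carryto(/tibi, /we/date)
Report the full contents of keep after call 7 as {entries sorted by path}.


→ carve(p=/trugop)
← ok
→ etch(p=/trugop/wofape, c=snas)
← created
→ erase(p=/trugop/wofape)
← ok
→ erase(p=/trugop)
← ok
→ etch(p=/tododa, c=do)
← created
→ seed(x=-43)
← -43
→ carryto(s=/tibi, d=/we/date)
← ok

Answer: {tododa=do, we/, we/date/}


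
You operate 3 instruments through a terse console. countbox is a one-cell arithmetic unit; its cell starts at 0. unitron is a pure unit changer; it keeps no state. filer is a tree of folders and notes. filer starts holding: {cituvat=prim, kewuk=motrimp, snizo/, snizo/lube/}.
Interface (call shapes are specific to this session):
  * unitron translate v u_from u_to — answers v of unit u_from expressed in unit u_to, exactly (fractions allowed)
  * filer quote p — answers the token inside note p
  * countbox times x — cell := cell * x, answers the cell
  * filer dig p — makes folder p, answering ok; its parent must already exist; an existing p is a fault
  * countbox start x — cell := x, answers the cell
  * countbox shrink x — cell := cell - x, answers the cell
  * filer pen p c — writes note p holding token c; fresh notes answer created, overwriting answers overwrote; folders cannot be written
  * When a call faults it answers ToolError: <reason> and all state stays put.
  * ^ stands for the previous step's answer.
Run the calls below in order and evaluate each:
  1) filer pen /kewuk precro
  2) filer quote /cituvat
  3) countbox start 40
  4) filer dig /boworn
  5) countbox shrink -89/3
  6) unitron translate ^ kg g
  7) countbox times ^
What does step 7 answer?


// 1. filer pen(p→/kewuk, c→precro) => overwrote
// 2. filer quote(p→/cituvat) => prim
// 3. countbox start(x→40) => 40
// 4. filer dig(p→/boworn) => ok
// 5. countbox shrink(x→-89/3) => 209/3
// 6. unitron translate(v→^, u_from→kg, u_to→g) => 209000/3
// 7. countbox times(x→^) => 43681000/9

Answer: 43681000/9


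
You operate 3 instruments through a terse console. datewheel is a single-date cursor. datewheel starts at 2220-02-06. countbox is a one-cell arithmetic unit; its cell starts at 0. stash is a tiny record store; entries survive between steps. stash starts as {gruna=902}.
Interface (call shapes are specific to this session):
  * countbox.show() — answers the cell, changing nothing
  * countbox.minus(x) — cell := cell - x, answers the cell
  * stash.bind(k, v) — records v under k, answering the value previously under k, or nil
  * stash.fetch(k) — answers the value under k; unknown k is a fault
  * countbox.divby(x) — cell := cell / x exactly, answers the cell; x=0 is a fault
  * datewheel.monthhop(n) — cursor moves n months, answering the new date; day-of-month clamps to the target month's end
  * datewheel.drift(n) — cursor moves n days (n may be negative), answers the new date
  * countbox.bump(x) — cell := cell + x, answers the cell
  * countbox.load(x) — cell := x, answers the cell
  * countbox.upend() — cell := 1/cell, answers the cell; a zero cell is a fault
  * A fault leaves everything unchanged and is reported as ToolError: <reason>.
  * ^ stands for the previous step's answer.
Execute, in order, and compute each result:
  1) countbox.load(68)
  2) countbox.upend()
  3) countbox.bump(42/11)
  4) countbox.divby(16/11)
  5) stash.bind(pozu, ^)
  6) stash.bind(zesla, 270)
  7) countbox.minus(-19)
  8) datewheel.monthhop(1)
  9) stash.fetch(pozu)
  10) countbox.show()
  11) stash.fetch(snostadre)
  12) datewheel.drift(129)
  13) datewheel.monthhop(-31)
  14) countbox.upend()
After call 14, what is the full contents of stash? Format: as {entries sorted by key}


Answer: {gruna=902, pozu=2867/1088, zesla=270}

Derivation:
·→ countbox.load(68)
·← 68
·→ countbox.upend()
·← 1/68
·→ countbox.bump(42/11)
·← 2867/748
·→ countbox.divby(16/11)
·← 2867/1088
·→ stash.bind(pozu, ^)
·← nil
·→ stash.bind(zesla, 270)
·← nil
·→ countbox.minus(-19)
·← 23539/1088
·→ datewheel.monthhop(1)
·← 2220-03-06
·→ stash.fetch(pozu)
·← 2867/1088
·→ countbox.show()
·← 23539/1088
·→ stash.fetch(snostadre)
·← ToolError: no such key snostadre
·→ datewheel.drift(129)
·← 2220-07-13
·→ datewheel.monthhop(-31)
·← 2217-12-13
·→ countbox.upend()
·← 1088/23539


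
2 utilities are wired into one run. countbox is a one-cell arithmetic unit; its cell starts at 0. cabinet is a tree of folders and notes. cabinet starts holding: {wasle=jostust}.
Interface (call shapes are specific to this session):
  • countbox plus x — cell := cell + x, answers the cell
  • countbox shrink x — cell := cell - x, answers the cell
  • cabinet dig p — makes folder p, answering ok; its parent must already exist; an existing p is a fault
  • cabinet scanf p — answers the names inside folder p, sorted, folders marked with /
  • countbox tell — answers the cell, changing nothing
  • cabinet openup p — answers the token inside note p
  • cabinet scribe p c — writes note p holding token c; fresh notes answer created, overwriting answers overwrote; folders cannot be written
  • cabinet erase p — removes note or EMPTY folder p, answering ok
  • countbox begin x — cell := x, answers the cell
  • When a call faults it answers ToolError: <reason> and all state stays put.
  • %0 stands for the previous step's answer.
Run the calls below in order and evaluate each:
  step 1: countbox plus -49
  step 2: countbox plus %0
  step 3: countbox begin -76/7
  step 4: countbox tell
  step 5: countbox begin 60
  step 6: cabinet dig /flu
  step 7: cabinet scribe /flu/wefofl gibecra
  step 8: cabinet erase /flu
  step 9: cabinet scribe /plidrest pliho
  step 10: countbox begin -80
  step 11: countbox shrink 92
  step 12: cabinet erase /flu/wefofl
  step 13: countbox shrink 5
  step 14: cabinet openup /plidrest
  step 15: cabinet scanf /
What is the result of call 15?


==> countbox plus(x: -49)
<== -49
==> countbox plus(x: %0)
<== -98
==> countbox begin(x: -76/7)
<== -76/7
==> countbox tell()
<== -76/7
==> countbox begin(x: 60)
<== 60
==> cabinet dig(p: /flu)
<== ok
==> cabinet scribe(p: /flu/wefofl, c: gibecra)
<== created
==> cabinet erase(p: /flu)
<== ToolError: not empty
==> cabinet scribe(p: /plidrest, c: pliho)
<== created
==> countbox begin(x: -80)
<== -80
==> countbox shrink(x: 92)
<== -172
==> cabinet erase(p: /flu/wefofl)
<== ok
==> countbox shrink(x: 5)
<== -177
==> cabinet openup(p: /plidrest)
<== pliho
==> cabinet scanf(p: /)
<== [flu/, plidrest, wasle]

Answer: [flu/, plidrest, wasle]


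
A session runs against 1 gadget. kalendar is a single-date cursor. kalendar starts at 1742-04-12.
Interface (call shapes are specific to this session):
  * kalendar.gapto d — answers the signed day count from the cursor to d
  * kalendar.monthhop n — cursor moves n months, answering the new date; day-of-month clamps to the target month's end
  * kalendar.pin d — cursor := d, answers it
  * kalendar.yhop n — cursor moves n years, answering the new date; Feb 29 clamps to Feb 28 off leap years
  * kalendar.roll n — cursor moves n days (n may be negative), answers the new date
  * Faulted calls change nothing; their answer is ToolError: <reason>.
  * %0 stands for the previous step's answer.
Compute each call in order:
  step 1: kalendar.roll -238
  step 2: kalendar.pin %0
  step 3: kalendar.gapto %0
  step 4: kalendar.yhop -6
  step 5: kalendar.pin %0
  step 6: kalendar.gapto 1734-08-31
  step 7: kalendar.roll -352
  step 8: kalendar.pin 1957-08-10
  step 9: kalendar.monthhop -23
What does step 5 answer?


Answer: 1735-08-17

Derivation:
! 1. kalendar.roll(n: -238) : 1741-08-17
! 2. kalendar.pin(d: %0) : 1741-08-17
! 3. kalendar.gapto(d: %0) : 0
! 4. kalendar.yhop(n: -6) : 1735-08-17
! 5. kalendar.pin(d: %0) : 1735-08-17
! 6. kalendar.gapto(d: 1734-08-31) : -351
! 7. kalendar.roll(n: -352) : 1734-08-30
! 8. kalendar.pin(d: 1957-08-10) : 1957-08-10
! 9. kalendar.monthhop(n: -23) : 1955-09-10


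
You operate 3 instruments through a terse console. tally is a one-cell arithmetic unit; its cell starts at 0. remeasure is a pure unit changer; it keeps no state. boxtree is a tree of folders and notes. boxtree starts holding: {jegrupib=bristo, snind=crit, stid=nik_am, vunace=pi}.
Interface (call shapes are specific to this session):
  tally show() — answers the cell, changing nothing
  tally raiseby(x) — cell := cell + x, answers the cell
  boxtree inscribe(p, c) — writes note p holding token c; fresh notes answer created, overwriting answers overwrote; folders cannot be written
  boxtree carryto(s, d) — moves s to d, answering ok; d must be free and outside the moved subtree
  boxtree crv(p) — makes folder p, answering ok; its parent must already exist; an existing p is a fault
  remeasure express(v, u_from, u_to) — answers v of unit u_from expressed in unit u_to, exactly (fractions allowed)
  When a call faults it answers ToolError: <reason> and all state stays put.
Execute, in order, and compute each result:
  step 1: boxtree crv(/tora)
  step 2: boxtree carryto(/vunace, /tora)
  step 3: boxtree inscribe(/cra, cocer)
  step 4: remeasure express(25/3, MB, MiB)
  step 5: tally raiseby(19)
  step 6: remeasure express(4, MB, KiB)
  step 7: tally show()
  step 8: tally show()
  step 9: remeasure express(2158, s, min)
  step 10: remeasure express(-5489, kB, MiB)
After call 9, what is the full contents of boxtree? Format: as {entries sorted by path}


==> boxtree crv(/tora)
<== ok
==> boxtree carryto(/vunace, /tora)
<== ToolError: exists
==> boxtree inscribe(/cra, cocer)
<== created
==> remeasure express(25/3, MB, MiB)
<== 390625/49152
==> tally raiseby(19)
<== 19
==> remeasure express(4, MB, KiB)
<== 15625/4
==> tally show()
<== 19
==> tally show()
<== 19
==> remeasure express(2158, s, min)
<== 1079/30
==> remeasure express(-5489, kB, MiB)
<== -686125/131072

Answer: {cra=cocer, jegrupib=bristo, snind=crit, stid=nik_am, tora/, vunace=pi}


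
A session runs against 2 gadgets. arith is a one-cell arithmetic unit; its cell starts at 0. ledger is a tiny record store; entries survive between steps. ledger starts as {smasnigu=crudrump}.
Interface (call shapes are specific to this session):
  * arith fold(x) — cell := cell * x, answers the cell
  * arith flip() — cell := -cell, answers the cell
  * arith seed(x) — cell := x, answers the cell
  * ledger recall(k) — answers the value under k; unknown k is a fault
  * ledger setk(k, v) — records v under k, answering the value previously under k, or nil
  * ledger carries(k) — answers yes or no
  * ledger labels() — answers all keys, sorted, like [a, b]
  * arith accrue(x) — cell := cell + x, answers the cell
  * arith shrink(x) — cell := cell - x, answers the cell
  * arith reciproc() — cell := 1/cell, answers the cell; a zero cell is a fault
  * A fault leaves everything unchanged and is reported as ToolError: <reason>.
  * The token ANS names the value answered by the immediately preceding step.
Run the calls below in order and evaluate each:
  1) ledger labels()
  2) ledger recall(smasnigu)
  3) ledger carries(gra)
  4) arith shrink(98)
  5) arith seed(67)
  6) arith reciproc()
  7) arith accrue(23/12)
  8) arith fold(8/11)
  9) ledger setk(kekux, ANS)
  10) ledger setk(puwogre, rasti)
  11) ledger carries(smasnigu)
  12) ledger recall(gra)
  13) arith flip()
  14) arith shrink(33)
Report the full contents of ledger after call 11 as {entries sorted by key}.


I use ledger labels, — result: [smasnigu].
Next I call ledger recall on k→smasnigu, → crudrump.
I run ledger carries on k→gra, yielding no.
Using arith shrink on x→98, and observe -98.
I try arith seed on x→67, and see 67.
I invoke arith reciproc, and observe 1/67.
I use arith accrue on x→23/12, giving 1553/804.
Using arith fold on x→8/11, and see 3106/2211.
Now I run ledger setk on k→kekux, v→ANS, and get nil.
Using ledger setk on k→puwogre, v→rasti, which returns nil.
I call ledger carries on k→smasnigu, giving yes.
Now I run ledger recall on k→gra, which returns ToolError: no such key gra.
I call arith flip, yielding -3106/2211.
I run arith shrink on x→33, → -76069/2211.

Answer: {kekux=3106/2211, puwogre=rasti, smasnigu=crudrump}


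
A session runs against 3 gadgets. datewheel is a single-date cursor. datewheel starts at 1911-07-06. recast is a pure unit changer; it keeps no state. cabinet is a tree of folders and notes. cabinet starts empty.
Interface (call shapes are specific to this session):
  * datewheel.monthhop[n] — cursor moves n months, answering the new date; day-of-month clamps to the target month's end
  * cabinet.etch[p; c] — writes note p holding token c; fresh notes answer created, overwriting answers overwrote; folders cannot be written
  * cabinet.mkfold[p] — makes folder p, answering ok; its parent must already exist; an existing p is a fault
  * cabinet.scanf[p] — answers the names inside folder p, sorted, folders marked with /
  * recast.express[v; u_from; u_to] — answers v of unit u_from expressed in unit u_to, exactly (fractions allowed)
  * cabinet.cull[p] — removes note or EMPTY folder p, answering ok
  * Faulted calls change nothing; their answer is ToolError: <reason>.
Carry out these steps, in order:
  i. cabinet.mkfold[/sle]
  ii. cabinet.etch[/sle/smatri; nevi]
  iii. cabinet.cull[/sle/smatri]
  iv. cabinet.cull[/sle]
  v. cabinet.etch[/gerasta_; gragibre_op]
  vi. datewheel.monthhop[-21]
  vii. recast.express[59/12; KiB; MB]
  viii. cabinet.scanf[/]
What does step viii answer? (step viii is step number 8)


Answer: [gerasta_]

Derivation:
[in] mkfold p='/sle'
[out] ok
[in] etch p='/sle/smatri' c='nevi'
[out] created
[in] cull p='/sle/smatri'
[out] ok
[in] cull p='/sle'
[out] ok
[in] etch p='/gerasta_' c='gragibre_op'
[out] created
[in] monthhop n='-21'
[out] 1909-10-06
[in] express v='59/12' u_from='KiB' u_to='MB'
[out] 236/46875
[in] scanf p='/'
[out] [gerasta_]


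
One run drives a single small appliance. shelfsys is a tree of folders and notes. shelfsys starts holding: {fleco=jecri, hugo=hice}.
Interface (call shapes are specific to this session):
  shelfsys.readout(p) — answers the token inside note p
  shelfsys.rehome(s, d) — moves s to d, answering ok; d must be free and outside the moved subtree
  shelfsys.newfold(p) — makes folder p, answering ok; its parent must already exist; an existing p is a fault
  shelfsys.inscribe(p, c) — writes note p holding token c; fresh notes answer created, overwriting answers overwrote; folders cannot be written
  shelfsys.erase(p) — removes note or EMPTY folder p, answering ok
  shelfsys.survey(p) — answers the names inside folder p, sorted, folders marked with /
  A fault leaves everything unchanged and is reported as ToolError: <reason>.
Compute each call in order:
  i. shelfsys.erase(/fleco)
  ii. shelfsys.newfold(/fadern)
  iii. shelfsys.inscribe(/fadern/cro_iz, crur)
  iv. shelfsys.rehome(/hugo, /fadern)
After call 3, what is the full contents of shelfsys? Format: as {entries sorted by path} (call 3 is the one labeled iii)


CALL erase[p=/fleco]
RET  ok
CALL newfold[p=/fadern]
RET  ok
CALL inscribe[p=/fadern/cro_iz; c=crur]
RET  created
CALL rehome[s=/hugo; d=/fadern]
RET  ToolError: exists

Answer: {fadern/, fadern/cro_iz=crur, hugo=hice}


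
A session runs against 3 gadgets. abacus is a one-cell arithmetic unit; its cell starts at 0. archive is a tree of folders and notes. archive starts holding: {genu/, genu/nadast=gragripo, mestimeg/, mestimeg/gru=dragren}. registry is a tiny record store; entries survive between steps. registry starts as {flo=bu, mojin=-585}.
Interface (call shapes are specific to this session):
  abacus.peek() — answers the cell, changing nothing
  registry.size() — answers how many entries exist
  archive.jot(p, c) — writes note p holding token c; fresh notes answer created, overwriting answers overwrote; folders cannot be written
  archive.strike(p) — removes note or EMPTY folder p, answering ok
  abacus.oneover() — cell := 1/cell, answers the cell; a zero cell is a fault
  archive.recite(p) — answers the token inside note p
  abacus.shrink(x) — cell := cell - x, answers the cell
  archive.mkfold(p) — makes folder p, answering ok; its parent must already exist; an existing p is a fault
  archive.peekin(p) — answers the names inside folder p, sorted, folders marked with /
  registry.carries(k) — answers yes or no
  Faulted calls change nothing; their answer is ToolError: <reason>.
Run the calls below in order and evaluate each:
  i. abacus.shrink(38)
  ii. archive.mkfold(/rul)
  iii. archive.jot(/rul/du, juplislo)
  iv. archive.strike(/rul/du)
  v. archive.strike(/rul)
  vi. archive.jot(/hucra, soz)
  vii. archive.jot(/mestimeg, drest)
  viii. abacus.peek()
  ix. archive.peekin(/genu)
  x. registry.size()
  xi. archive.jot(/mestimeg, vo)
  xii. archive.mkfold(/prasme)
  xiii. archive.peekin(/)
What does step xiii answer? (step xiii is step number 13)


Answer: [genu/, hucra, mestimeg/, prasme/]

Derivation:
-> abacus.shrink(x='38')
<- -38
-> archive.mkfold(p='/rul')
<- ok
-> archive.jot(p='/rul/du', c='juplislo')
<- created
-> archive.strike(p='/rul/du')
<- ok
-> archive.strike(p='/rul')
<- ok
-> archive.jot(p='/hucra', c='soz')
<- created
-> archive.jot(p='/mestimeg', c='drest')
<- ToolError: is a directory
-> abacus.peek()
<- -38
-> archive.peekin(p='/genu')
<- [nadast]
-> registry.size()
<- 2
-> archive.jot(p='/mestimeg', c='vo')
<- ToolError: is a directory
-> archive.mkfold(p='/prasme')
<- ok
-> archive.peekin(p='/')
<- [genu/, hucra, mestimeg/, prasme/]
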